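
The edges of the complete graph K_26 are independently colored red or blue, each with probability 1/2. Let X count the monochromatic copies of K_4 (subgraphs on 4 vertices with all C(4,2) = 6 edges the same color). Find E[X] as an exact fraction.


Let X = Σ_S X_S over the C(26, 4) = 14950 subsets S of size 4, where X_S = 1 if the K_4 on S is monochromatic.
For a fixed S, the K_4 on S has C(4, 2) = 6 edges. P[all 6 edges red] = (1/2)^6, and likewise for blue, so P[monochromatic] = 2·(1/2)^6 = 2^{1 − 6} = 1/32.
By linearity: E[X] = C(26, 4) · 2^{1 − 6} = 14950 · 1/32 = 7475/16.
Numerically: E[X] ≈ 467.1875.

E[X] = C(26,4)·2^(1−C(4,2)) = 7475/16 ≈ 467.1875.


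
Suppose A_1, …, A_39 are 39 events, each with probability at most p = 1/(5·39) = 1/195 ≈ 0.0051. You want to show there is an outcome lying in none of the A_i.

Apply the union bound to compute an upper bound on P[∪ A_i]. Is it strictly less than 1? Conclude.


Union bound: P[∪_{i=1}^{39} A_i] ≤ Σ_i P[A_i] ≤ 39·p = 39·(1/195) = 1/5.
Numerically: 1/5 ≈ 0.2000.
Is 1/5 < 1? YES.
Since P[∪ A_i] ≤ 1/5 < 1, the complement has P[∩ A_i^c] ≥ 1 − 1/5 = 4/5 > 0, so some outcome avoids every A_i.

39·p = 1/5 ≈ 0.2000; existence CERTIFIED by the union bound.


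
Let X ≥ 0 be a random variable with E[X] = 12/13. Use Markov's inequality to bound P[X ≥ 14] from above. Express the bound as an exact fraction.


μ = E[X] = 12/13, a = 14.
Markov: P[X ≥ 14] ≤ μ/a = (12/13)/14 = 6/91.
Numerically: ≈ 0.0659.
(Since a = 14 > μ = 0.9231, the bound 6/91 is < 1 and informative.)

P[X ≥ 14] ≤ 6/91 ≈ 0.0659.


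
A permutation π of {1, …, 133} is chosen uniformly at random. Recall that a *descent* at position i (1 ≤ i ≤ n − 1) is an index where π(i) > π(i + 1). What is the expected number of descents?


Write X = Σ X_I over i = 1, …, 132, with X_I the indicator of one descent.
There are 132 indicators.
For each fixed i, the pair (π(i), π(i+1)) is a uniformly random ordered pair of distinct values from {1, …, 133}; by symmetry P[π(i) > π(i+1)] = 1/2.
By linearity: E[X] = 132 · (1/2) = (133 − 1) · (1/2) = 66 ≈ 66.0000.

E[X] = 66 = 66.0000.


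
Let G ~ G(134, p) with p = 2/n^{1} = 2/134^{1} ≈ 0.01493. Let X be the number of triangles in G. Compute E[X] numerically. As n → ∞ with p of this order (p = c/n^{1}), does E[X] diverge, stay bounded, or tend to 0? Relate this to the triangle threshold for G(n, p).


Number of potential triangles: C(134, 3) = 392084.
Each occurs with probability p³ ≈ (0.01493)³ ≈ 3.324877e-06.
By linearity: E[X] = C(134, 3)·p³ ≈ 392084 · 3.324877e-06 ≈ 1.3036.
Here α = 1, so p = 2/n is exactly at the triangle threshold p ~ 1/n. Asymptotically E[X] → c³/6 = 2³/6 = 4/3 ≈ 1.3333, a bounded constant. In this regime the triangle count is asymptotically Poisson(c³/6).

E[X] ≈ 1.3036; in regime p = Θ(1/n^{1}) E[X] stays bounded (at the triangle threshold p ~ 1/n).


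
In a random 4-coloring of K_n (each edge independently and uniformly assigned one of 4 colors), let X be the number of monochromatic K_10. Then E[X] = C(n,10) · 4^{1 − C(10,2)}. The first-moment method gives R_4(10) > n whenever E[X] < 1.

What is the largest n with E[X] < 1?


We need C(n, 10) · 4^{1 − 45} < 1, i.e. C(n, 10) < 4^{45 − 1} = 309485009821345068724781056.
Check values of n near the boundary:
  n = 2017: C(2017, 10) = 300324964434452596180990448; 300324964434452596180990448 < 309485009821345068724781056? YES
  n = 2018: C(2018, 10) = 301820606687612220663963508; 301820606687612220663963508 < 309485009821345068724781056? YES
  n = 2019: C(2019, 10) = 303322949179835278009229628; 303322949179835278009229628 < 309485009821345068724781056? YES
  n = 2020: C(2020, 10) = 304832018578739931133653656; 304832018578739931133653656 < 309485009821345068724781056? YES
  n = 2021: C(2021, 10) = 306347841644770462864800616; 306347841644770462864800616 < 309485009821345068724781056? YES
  n = 2022: C(2022, 10) = 307870445231474093395937796; 307870445231474093395937796 < 309485009821345068724781056? YES
  n = 2023: C(2023, 10) = 309399856285778485315440716; 309399856285778485315440716 < 309485009821345068724781056? YES
  n = 2024: C(2024, 10) = 310936101848269937576192656; 310936101848269937576192656 < 309485009821345068724781056? NO
  n = 2025: C(2025, 10) = 312479209053472269772600560; 312479209053472269772600560 < 309485009821345068724781056? NO
  n = 2026: C(2026, 10) = 314029205130126398094885285; 314029205130126398094885285 < 309485009821345068724781056? NO
The largest n with C(n, 10) < 309485009821345068724781056 is n = 2023 (where E[X] = 77349964071444621328860179/77371252455336267181195264 ≈ 0.9997249). Hence R_4(10) > 2023, i.e. R_4(10) ≥ 2024.

Largest n = 2023; hence R_4(10) > 2023.


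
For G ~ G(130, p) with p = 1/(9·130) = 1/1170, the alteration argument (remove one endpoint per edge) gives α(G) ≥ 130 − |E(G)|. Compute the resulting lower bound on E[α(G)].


E[|E(G)|] = C(130, 2)·p = 8385 · (1/1170) = 43/6.
E[α(G)] ≥ n − E[|E(G)|] = 130 − 43/6 = 737/6.
Numerically: ≈ 122.833.
(This is only a lower bound; the true E[α(G)] may be larger.)

E[α(G)] ≥ 737/6 ≈ 122.833.


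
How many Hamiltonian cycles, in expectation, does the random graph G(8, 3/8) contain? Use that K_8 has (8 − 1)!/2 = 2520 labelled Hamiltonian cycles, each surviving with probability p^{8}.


K_8 has (8 − 1)!/2 = 2520 labelled Hamiltonian cycles.
For each such Hamiltonian cycle H, let X_H = 1 if all 8 edges of H are present in G. Then P[X_H = 1] = p^{8} = (3/8)^{8} = 6561/16777216.
By linearity of expectation: E[X] = Σ_H E[X_H] = 2520 · p^{8} = 2520 · 6561/16777216 = 2066715/2097152.
Numerically: E[X] ≈ 0.985.

E[X] = 2520 · (3/8)^{8} = 2066715/2097152 ≈ 0.985.


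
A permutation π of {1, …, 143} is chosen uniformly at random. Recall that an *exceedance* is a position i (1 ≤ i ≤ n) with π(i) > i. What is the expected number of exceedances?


Write X = Σ_{i=1}^{143} X_i, where X_i = 1_{π(i) > i}.
For each fixed i, π(i) is uniform over {1, …, 143} (marginal of a uniform permutation), so P[π(i) > i] = (n − i)/n. Summing: Σ_{i=1}^{143} (n − i)/n = (0 + 1 + … + 142)/143 = 143(143 − 1)/(2·143) = (143 − 1)/2.
Hence E[X] = Σ_{i=1}^{143} (143 − i)/143 = 71 ≈ 71.0000.

E[X] = 71 = 71.0000.


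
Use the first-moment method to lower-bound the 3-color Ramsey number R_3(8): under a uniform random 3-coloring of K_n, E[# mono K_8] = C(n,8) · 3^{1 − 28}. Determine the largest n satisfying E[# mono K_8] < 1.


We need C(n, 8) · 3^{1 − 28} < 1, i.e. C(n, 8) < 3^{28 − 1} = 7625597484987.
Check values of n near the boundary:
  n = 151: C(151, 8) = 5551321138650; 5551321138650 < 7625597484987? YES
  n = 152: C(152, 8) = 5859727868575; 5859727868575 < 7625597484987? YES
  n = 153: C(153, 8) = 6183023199255; 6183023199255 < 7625597484987? YES
  n = 154: C(154, 8) = 6521818990995; 6521818990995 < 7625597484987? YES
  n = 155: C(155, 8) = 6876747915675; 6876747915675 < 7625597484987? YES
  n = 156: C(156, 8) = 7248464019225; 7248464019225 < 7625597484987? YES
  n = 157: C(157, 8) = 7637643295425; 7637643295425 < 7625597484987? NO
The largest n with C(n, 8) < 7625597484987 is n = 156 (where E[X] = 805384891025/847288609443 ≈ 0.9505437). Hence R_3(8) > 156, i.e. R_3(8) ≥ 157.

Largest n = 156; hence R_3(8) > 156.


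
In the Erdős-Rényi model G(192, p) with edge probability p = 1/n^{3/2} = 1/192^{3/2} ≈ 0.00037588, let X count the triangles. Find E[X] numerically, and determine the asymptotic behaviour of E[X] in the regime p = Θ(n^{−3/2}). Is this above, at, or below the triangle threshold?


Number of potential triangles: C(192, 3) = 1161280.
Each occurs with probability p³ ≈ (0.00037588)³ ≈ 5.3106108e-11.
By linearity: E[X] = C(192, 3)·p³ ≈ 1161280 · 5.3106108e-11 ≈ 0.00006.
Since α = 3/2 > 1, p = c/n^{3/2} = o(1/n) is below the triangle threshold p ~ 1/n. Asymptotically E[X] ~ (c³/6)·n^{3(1−α)} = (1³/6)·n^{-1.5} → 0, so by Markov's inequality G has no triangles w.h.p.

E[X] ≈ 0.00006; in regime p = Θ(1/n^{3/2}) E[X] tends to 0 (below the triangle threshold p ~ 1/n).


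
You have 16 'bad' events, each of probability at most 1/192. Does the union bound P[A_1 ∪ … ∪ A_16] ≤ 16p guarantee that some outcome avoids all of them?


Union bound: P[∪_{i=1}^{16} A_i] ≤ Σ_i P[A_i] ≤ 16·p = 16·(1/192) = 1/12.
Numerically: 1/12 ≈ 0.083.
Is 1/12 < 1? YES.
Since P[∪ A_i] ≤ 1/12 < 1, the complement has P[∩ A_i^c] ≥ 1 − 1/12 = 11/12 > 0, so some outcome avoids every A_i.

16·p = 1/12 ≈ 0.083; existence CERTIFIED by the union bound.


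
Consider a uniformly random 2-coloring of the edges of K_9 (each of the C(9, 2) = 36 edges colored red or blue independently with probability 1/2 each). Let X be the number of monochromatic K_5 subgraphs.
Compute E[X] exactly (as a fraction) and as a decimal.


Let X = Σ_S X_S over the C(9, 5) = 126 subsets S of size 5, where X_S = 1 if the K_5 on S is monochromatic.
For a fixed S, the K_5 on S has C(5, 2) = 10 edges. P[all 10 edges red] = (1/2)^10, and likewise for blue, so P[monochromatic] = 2·(1/2)^10 = 2^{1 − 10} = 1/512.
By linearity: E[X] = C(9, 5) · 2^{1 − 10} = 126 · 1/512 = 63/256.
Numerically: E[X] ≈ 0.2461.

E[X] = C(9,5)·2^(1−C(5,2)) = 63/256 ≈ 0.2461.


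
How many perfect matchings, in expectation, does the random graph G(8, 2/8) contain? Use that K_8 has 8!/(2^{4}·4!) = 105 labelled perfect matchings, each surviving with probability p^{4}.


K_8 has 8!/(2^{4}·4!) = 105 labelled perfect matchings.
For each such perfect matching H, let X_H = 1 if all 4 edges of H are present in G. Then P[X_H = 1] = p^{4} = (1/4)^{4} = 1/256.
Summing the indicators: E[X] = Σ_H E[X_H] = 105 · p^{4} = 105 · 1/256 = 105/256.
Numerically: E[X] ≈ 0.4102.

E[X] = 105 · (1/4)^{4} = 105/256 ≈ 0.4102.


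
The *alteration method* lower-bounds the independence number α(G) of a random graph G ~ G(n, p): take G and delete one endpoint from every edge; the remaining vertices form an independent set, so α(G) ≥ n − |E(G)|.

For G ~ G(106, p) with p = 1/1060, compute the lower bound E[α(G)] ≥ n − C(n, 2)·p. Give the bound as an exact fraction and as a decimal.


E[|E(G)|] = C(106, 2)·p = 5565 · (1/1060) = 21/4.
E[α(G)] ≥ n − E[|E(G)|] = 106 − 21/4 = 403/4.
Numerically: ≈ 100.750000.
(This is only a lower bound; the true E[α(G)] may be larger.)

E[α(G)] ≥ 403/4 ≈ 100.750000.


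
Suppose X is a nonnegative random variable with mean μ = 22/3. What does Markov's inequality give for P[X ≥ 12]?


μ = E[X] = 22/3, a = 12.
Markov: P[X ≥ 12] ≤ μ/a = (22/3)/12 = 11/18.
Numerically: ≈ 0.6111.
(Since a = 12 > μ = 7.3333, the bound 11/18 is < 1 and informative.)

P[X ≥ 12] ≤ 11/18 ≈ 0.6111.


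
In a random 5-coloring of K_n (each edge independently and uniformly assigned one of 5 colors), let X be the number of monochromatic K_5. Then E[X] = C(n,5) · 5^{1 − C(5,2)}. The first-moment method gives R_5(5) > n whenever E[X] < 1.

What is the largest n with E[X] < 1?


We need C(n, 5) · 5^{1 − 10} < 1, i.e. C(n, 5) < 5^{10 − 1} = 1953125.
Check values of n near the boundary:
  n = 48: C(48, 5) = 1712304; 1712304 < 1953125? YES
  n = 49: C(49, 5) = 1906884; 1906884 < 1953125? YES
  n = 50: C(50, 5) = 2118760; 2118760 < 1953125? NO
  n = 51: C(51, 5) = 2349060; 2349060 < 1953125? NO
The largest n with C(n, 5) < 1953125 is n = 49 (where E[X] = 1906884/1953125 ≈ 0.97632). Hence R_5(5) > 49, i.e. R_5(5) ≥ 50.

Largest n = 49; hence R_5(5) > 49.


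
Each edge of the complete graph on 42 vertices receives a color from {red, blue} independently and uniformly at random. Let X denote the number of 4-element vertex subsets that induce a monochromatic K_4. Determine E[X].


Let X = Σ_S X_S over the C(42, 4) = 111930 subsets S of size 4, where X_S = 1 if the K_4 on S is monochromatic.
For a fixed S, the K_4 on S has C(4, 2) = 6 edges. P[all 6 edges red] = (1/2)^6, and likewise for blue, so P[monochromatic] = 2·(1/2)^6 = 2^{1 − 6} = 1/32.
By linearity of expectation: E[X] = C(42, 4) · 2^{1 − 6} = 111930 · 1/32 = 55965/16.
Numerically: E[X] ≈ 3497.81250.

E[X] = C(42,4)·2^(1−C(4,2)) = 55965/16 ≈ 3497.81250.


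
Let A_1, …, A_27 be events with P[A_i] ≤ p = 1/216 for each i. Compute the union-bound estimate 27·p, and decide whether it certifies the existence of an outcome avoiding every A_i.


Union bound: P[∪_{i=1}^{27} A_i] ≤ Σ_i P[A_i] ≤ 27·p = 27·(1/216) = 1/8.
Numerically: 1/8 ≈ 0.1250000.
Is 1/8 < 1? YES.
Since P[∪ A_i] ≤ 1/8 < 1, the complement has P[∩ A_i^c] ≥ 1 − 1/8 = 7/8 > 0, so some outcome avoids every A_i.

27·p = 1/8 ≈ 0.1250000; existence CERTIFIED by the union bound.


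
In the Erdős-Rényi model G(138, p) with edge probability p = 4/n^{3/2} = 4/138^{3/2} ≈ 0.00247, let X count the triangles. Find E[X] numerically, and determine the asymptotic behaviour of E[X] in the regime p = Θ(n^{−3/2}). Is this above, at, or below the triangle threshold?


Number of potential triangles: C(138, 3) = 428536.
Each occurs with probability p³ ≈ (0.00247)³ ≈ 1.50219e-08.
By linearity: E[X] = C(138, 3)·p³ ≈ 428536 · 1.50219e-08 ≈ 0.006.
Since α = 3/2 > 1, p = c/n^{3/2} = o(1/n) is below the triangle threshold p ~ 1/n. Asymptotically E[X] ~ (c³/6)·n^{3(1−α)} = (4³/6)·n^{-1.5} → 0, so by Markov's inequality G has no triangles w.h.p.

E[X] ≈ 0.006; in regime p = Θ(1/n^{3/2}) E[X] tends to 0 (below the triangle threshold p ~ 1/n).


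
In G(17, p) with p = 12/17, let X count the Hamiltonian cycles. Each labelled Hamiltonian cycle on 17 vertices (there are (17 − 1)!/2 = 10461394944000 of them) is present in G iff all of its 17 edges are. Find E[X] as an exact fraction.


K_17 has (17 − 1)!/2 = 10461394944000 labelled Hamiltonian cycles.
For each such Hamiltonian cycle H, let X_H = 1 if all 17 edges of H are present in G. Then P[X_H = 1] = p^{17} = (12/17)^{17} = 2218611106740436992/827240261886336764177.
By linearity of expectation: E[X] = Σ_H E[X_H] = 10461394944000 · p^{17} = 10461394944000 · 2218611106740436992/827240261886336764177 = 23209767014756651868459368448000/827240261886336764177.
Numerically: E[X] ≈ 2.806e+10.

E[X] = 10461394944000 · (12/17)^{17} = 23209767014756651868459368448000/827240261886336764177 ≈ 2.806e+10.


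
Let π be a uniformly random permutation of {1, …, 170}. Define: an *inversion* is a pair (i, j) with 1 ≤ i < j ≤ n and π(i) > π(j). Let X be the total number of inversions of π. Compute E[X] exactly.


Write X = Σ X_I over the C(170, 2) = 14365 pairs i < j, with X_I the indicator of one inversion.
There are 14365 indicators.
For each fixed pair i < j, the values π(i) and π(j) are two distinct elements of {1, …, 170} in uniformly random order; by symmetry P[π(i) > π(j)] = 1/2.
By linearity: E[X] = 14365 · (1/2) = C(170, 2) · (1/2) = 14365/2 = 14365/2 ≈ 7182.500000.

E[X] = 14365/2 = 7182.500000.


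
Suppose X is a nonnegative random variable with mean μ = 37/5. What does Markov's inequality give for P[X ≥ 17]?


μ = E[X] = 37/5, a = 17.
Markov: P[X ≥ 17] ≤ μ/a = (37/5)/17 = 37/85.
Numerically: ≈ 0.435.
(Since a = 17 > μ = 7.400, the bound 37/85 is < 1 and informative.)

P[X ≥ 17] ≤ 37/85 ≈ 0.435.


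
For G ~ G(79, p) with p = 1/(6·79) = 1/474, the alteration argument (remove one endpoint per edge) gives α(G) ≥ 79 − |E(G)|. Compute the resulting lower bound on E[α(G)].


E[|E(G)|] = C(79, 2)·p = 3081 · (1/474) = 13/2.
E[α(G)] ≥ n − E[|E(G)|] = 79 − 13/2 = 145/2.
Numerically: ≈ 72.50000.
(This is only a lower bound; the true E[α(G)] may be larger.)

E[α(G)] ≥ 145/2 ≈ 72.50000.


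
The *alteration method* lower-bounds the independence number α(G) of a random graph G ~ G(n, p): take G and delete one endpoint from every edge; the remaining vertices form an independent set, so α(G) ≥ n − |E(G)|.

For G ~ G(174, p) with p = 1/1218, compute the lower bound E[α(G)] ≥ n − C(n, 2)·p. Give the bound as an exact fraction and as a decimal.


E[|E(G)|] = C(174, 2)·p = 15051 · (1/1218) = 173/14.
E[α(G)] ≥ n − E[|E(G)|] = 174 − 173/14 = 2263/14.
Numerically: ≈ 161.642857.
(This is only a lower bound; the true E[α(G)] may be larger.)

E[α(G)] ≥ 2263/14 ≈ 161.642857.


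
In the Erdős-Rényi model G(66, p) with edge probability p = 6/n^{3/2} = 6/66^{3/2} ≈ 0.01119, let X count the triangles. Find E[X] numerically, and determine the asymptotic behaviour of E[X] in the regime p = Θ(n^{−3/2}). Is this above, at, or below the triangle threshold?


Number of potential triangles: C(66, 3) = 45760.
Each occurs with probability p³ ≈ (0.01119)³ ≈ 1.4012191e-06.
By linearity: E[X] = C(66, 3)·p³ ≈ 45760 · 1.4012191e-06 ≈ 0.06412.
Since α = 3/2 > 1, p = c/n^{3/2} = o(1/n) is below the triangle threshold p ~ 1/n. Asymptotically E[X] ~ (c³/6)·n^{3(1−α)} = (6³/6)·n^{-1.5} → 0, so by Markov's inequality G has no triangles w.h.p.

E[X] ≈ 0.06412; in regime p = Θ(1/n^{3/2}) E[X] tends to 0 (below the triangle threshold p ~ 1/n).


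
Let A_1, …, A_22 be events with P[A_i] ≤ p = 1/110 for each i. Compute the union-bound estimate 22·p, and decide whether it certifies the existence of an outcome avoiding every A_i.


Union bound: P[∪_{i=1}^{22} A_i] ≤ Σ_i P[A_i] ≤ 22·p = 22·(1/110) = 1/5.
Numerically: 1/5 ≈ 0.20000.
Is 1/5 < 1? YES.
Since P[∪ A_i] ≤ 1/5 < 1, the complement has P[∩ A_i^c] ≥ 1 − 1/5 = 4/5 > 0, so some outcome avoids every A_i.

22·p = 1/5 ≈ 0.20000; existence CERTIFIED by the union bound.


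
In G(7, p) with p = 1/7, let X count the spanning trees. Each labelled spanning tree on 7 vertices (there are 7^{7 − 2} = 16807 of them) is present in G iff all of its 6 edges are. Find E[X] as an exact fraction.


K_7 has 7^{7 − 2} = 16807 labelled spanning trees.
For each such spanning tree H, let X_H = 1 if all 6 edges of H are present in G. Then P[X_H = 1] = p^{6} = (1/7)^{6} = 1/117649.
By linearity: E[X] = Σ_H E[X_H] = 16807 · p^{6} = 16807 · 1/117649 = 1/7.
Numerically: E[X] ≈ 0.1429.

E[X] = 16807 · (1/7)^{6} = 1/7 ≈ 0.1429.


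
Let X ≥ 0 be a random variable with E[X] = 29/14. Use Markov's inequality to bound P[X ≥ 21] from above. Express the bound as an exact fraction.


μ = E[X] = 29/14, a = 21.
Markov: P[X ≥ 21] ≤ μ/a = (29/14)/21 = 29/294.
Numerically: ≈ 0.0986.
(Since a = 21 > μ = 2.0714, the bound 29/294 is < 1 and informative.)

P[X ≥ 21] ≤ 29/294 ≈ 0.0986.


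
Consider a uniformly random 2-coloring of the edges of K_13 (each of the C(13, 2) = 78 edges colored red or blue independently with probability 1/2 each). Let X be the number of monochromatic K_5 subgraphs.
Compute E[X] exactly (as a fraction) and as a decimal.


Let X = Σ_S X_S over the C(13, 5) = 1287 subsets S of size 5, where X_S = 1 if the K_5 on S is monochromatic.
For a fixed S, the K_5 on S has C(5, 2) = 10 edges. P[all 10 edges red] = (1/2)^10, and likewise for blue, so P[monochromatic] = 2·(1/2)^10 = 2^{1 − 10} = 1/512.
Summing: E[X] = C(13, 5) · 2^{1 − 10} = 1287 · 1/512 = 1287/512.
Numerically: E[X] ≈ 2.513672.

E[X] = C(13,5)·2^(1−C(5,2)) = 1287/512 ≈ 2.513672.


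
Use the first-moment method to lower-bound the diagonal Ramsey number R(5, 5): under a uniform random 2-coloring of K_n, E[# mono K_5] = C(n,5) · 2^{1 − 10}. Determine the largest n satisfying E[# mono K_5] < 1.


We need C(n, 5) · 2^{1 − 10} < 1, i.e. C(n, 5) < 2^{10 − 1} = 512.
Check values of n near the boundary:
  n = 9: C(9, 5) = 126; 126 < 512? YES
  n = 10: C(10, 5) = 252; 252 < 512? YES
  n = 11: C(11, 5) = 462; 462 < 512? YES
  n = 12: C(12, 5) = 792; 792 < 512? NO
  n = 13: C(13, 5) = 1287; 1287 < 512? NO
The largest n with C(n, 5) < 512 is n = 11 (where E[X] = 231/256 ≈ 0.9023438). Hence R(5, 5) > 11, i.e. R(5, 5) ≥ 12.

Largest n = 11; hence R(5, 5) > 11.


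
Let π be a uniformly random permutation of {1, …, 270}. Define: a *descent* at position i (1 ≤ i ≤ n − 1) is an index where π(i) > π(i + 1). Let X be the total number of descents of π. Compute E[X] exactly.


Write X = Σ X_I over i = 1, …, 269, with X_I the indicator of one descent.
There are 269 indicators.
For each fixed i, the pair (π(i), π(i+1)) is a uniformly random ordered pair of distinct values from {1, …, 270}; by symmetry P[π(i) > π(i+1)] = 1/2.
By linearity: E[X] = 269 · (1/2) = (270 − 1) · (1/2) = 269/2 ≈ 134.50000.

E[X] = 269/2 = 134.50000.


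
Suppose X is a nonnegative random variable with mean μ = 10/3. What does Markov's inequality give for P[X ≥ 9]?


μ = E[X] = 10/3, a = 9.
Markov: P[X ≥ 9] ≤ μ/a = (10/3)/9 = 10/27.
Numerically: ≈ 0.370.
(Since a = 9 > μ = 3.333, the bound 10/27 is < 1 and informative.)

P[X ≥ 9] ≤ 10/27 ≈ 0.370.


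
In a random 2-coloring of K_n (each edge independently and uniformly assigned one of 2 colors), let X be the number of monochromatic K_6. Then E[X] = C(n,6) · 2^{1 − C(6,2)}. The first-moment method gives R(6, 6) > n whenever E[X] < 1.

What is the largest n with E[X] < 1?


We need C(n, 6) · 2^{1 − 15} < 1, i.e. C(n, 6) < 2^{15 − 1} = 16384.
Check values of n near the boundary:
  n = 14: C(14, 6) = 3003; 3003 < 16384? YES
  n = 15: C(15, 6) = 5005; 5005 < 16384? YES
  n = 16: C(16, 6) = 8008; 8008 < 16384? YES
  n = 17: C(17, 6) = 12376; 12376 < 16384? YES
  n = 18: C(18, 6) = 18564; 18564 < 16384? NO
  n = 19: C(19, 6) = 27132; 27132 < 16384? NO
The largest n with C(n, 6) < 16384 is n = 17 (where E[X] = 1547/2048 ≈ 0.7553711). Hence R(6, 6) > 17, i.e. R(6, 6) ≥ 18.

Largest n = 17; hence R(6, 6) > 17.


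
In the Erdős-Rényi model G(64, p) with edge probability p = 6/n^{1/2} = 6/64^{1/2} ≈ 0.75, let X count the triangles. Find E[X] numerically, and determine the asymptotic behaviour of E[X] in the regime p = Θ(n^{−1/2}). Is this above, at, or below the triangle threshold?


Number of potential triangles: C(64, 3) = 41664.
Each occurs with probability p³ ≈ (0.75)³ ≈ 4.21875e-01.
By linearity: E[X] = C(64, 3)·p³ ≈ 41664 · 4.21875e-01 ≈ 17577.000.
Since α = 1/2 < 1, p = c/n^{1/2} ≫ 1/n is above the triangle threshold p ~ 1/n. Asymptotically E[X] ~ (c³/6)·n^{3(1−α)} = (6³/6)·n^{1.5} → ∞; triangles are abundant w.h.p.

E[X] ≈ 17577.000; in regime p = Θ(1/n^{1/2}) E[X] diverges (above the triangle threshold p ~ 1/n).


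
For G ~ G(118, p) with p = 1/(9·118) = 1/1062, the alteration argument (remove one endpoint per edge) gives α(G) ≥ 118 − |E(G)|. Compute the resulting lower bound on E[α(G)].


E[|E(G)|] = C(118, 2)·p = 6903 · (1/1062) = 13/2.
E[α(G)] ≥ n − E[|E(G)|] = 118 − 13/2 = 223/2.
Numerically: ≈ 111.50000.
(This is only a lower bound; the true E[α(G)] may be larger.)

E[α(G)] ≥ 223/2 ≈ 111.50000.


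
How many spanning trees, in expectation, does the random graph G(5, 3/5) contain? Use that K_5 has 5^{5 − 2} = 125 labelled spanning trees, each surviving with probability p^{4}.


K_5 has 5^{5 − 2} = 125 labelled spanning trees.
For each such spanning tree H, let X_H = 1 if all 4 edges of H are present in G. Then P[X_H = 1] = p^{4} = (3/5)^{4} = 81/625.
By linearity of expectation: E[X] = Σ_H E[X_H] = 125 · p^{4} = 125 · 81/625 = 81/5.
Numerically: E[X] ≈ 16.2.

E[X] = 125 · (3/5)^{4} = 81/5 ≈ 16.2.


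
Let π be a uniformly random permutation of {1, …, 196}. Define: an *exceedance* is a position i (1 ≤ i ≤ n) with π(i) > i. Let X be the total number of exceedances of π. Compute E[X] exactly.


Write X = Σ_{i=1}^{196} X_i, where X_i = 1_{π(i) > i}.
For each fixed i, π(i) is uniform over {1, …, 196} (marginal of a uniform permutation), so P[π(i) > i] = (n − i)/n. Summing: Σ_{i=1}^{196} (n − i)/n = (0 + 1 + … + 195)/196 = 196(196 − 1)/(2·196) = (196 − 1)/2.
Hence E[X] = Σ_{i=1}^{196} (196 − i)/196 = 195/2 ≈ 97.50000.

E[X] = 195/2 = 97.50000.


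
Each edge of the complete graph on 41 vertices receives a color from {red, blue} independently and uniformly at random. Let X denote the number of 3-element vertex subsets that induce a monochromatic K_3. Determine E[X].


Let X = Σ_S X_S over the C(41, 3) = 10660 subsets S of size 3, where X_S = 1 if the K_3 on S is monochromatic.
For a fixed S, the K_3 on S has C(3, 2) = 3 edges. P[all 3 edges red] = (1/2)^3, and likewise for blue, so P[monochromatic] = 2·(1/2)^3 = 2^{1 − 3} = 1/4.
By linearity of expectation: E[X] = C(41, 3) · 2^{1 − 3} = 10660 · 1/4 = 2665.
Numerically: E[X] ≈ 2665.000000.

E[X] = C(41,3)·2^(1−C(3,2)) = 2665 ≈ 2665.000000.


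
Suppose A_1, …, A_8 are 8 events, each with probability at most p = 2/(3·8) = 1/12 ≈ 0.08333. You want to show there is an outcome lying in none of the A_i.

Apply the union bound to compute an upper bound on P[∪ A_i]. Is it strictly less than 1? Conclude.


Union bound: P[∪_{i=1}^{8} A_i] ≤ Σ_i P[A_i] ≤ 8·p = 8·(1/12) = 2/3.
Numerically: 2/3 ≈ 0.66667.
Is 2/3 < 1? YES.
Since P[∪ A_i] ≤ 2/3 < 1, the complement has P[∩ A_i^c] ≥ 1 − 2/3 = 1/3 > 0, so some outcome avoids every A_i.

8·p = 2/3 ≈ 0.66667; existence CERTIFIED by the union bound.


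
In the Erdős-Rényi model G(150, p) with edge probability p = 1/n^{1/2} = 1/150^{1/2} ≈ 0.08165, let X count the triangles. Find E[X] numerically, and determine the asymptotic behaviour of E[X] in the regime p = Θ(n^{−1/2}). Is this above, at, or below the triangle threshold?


Number of potential triangles: C(150, 3) = 551300.
Each occurs with probability p³ ≈ (0.08165)³ ≈ 5.4433105e-04.
By linearity: E[X] = C(150, 3)·p³ ≈ 551300 · 5.4433105e-04 ≈ 300.08971.
Since α = 1/2 < 1, p = c/n^{1/2} ≫ 1/n is above the triangle threshold p ~ 1/n. Asymptotically E[X] ~ (c³/6)·n^{3(1−α)} = (1³/6)·n^{1.5} → ∞; triangles are abundant w.h.p.

E[X] ≈ 300.08971; in regime p = Θ(1/n^{1/2}) E[X] diverges (above the triangle threshold p ~ 1/n).


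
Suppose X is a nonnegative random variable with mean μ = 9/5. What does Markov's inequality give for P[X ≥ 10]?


μ = E[X] = 9/5, a = 10.
Markov: P[X ≥ 10] ≤ μ/a = (9/5)/10 = 9/50.
Numerically: ≈ 0.180000.
(Since a = 10 > μ = 1.800000, the bound 9/50 is < 1 and informative.)

P[X ≥ 10] ≤ 9/50 ≈ 0.180000.


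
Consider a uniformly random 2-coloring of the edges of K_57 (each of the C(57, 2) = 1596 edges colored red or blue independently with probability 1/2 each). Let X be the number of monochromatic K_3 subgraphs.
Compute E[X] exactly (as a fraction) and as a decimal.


Let X = Σ_S X_S over the C(57, 3) = 29260 subsets S of size 3, where X_S = 1 if the K_3 on S is monochromatic.
For a fixed S, the K_3 on S has C(3, 2) = 3 edges. P[all 3 edges red] = (1/2)^3, and likewise for blue, so P[monochromatic] = 2·(1/2)^3 = 2^{1 − 3} = 1/4.
Summing: E[X] = C(57, 3) · 2^{1 − 3} = 29260 · 1/4 = 7315.
Numerically: E[X] ≈ 7315.000.

E[X] = C(57,3)·2^(1−C(3,2)) = 7315 ≈ 7315.000.


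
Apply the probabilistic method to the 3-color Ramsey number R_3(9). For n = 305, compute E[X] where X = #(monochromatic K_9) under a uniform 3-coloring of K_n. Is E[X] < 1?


E[X] = C(305, 9) · 3^{1 − 36} = 55871664980896050 · 3^{−35} = 55871664980896050/50031545098999707.
As a reduced fraction: E[X] = 18623888326965350/16677181699666569 ≈ 1.117.
Is E[X] < 1? NO.
Since E[X] ≥ 1, the first-moment bound is inconclusive at n = 305; it does NOT by itself certify R_3(9) > 305.

E[X] = 18623888326965350/16677181699666569 ≈ 1.117; E[X] ≥ 1; first-moment method inconclusive here.


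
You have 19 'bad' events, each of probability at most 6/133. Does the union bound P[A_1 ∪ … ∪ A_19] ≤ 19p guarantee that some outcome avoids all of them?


Union bound: P[∪_{i=1}^{19} A_i] ≤ Σ_i P[A_i] ≤ 19·p = 19·(6/133) = 6/7.
Numerically: 6/7 ≈ 0.8571.
Is 6/7 < 1? YES.
Since P[∪ A_i] ≤ 6/7 < 1, the complement has P[∩ A_i^c] ≥ 1 − 6/7 = 1/7 > 0, so some outcome avoids every A_i.

19·p = 6/7 ≈ 0.8571; existence CERTIFIED by the union bound.


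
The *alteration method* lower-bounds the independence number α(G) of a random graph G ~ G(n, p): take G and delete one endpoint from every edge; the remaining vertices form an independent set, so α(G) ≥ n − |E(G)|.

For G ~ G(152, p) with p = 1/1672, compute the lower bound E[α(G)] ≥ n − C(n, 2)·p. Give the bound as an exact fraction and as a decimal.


E[|E(G)|] = C(152, 2)·p = 11476 · (1/1672) = 151/22.
E[α(G)] ≥ n − E[|E(G)|] = 152 − 151/22 = 3193/22.
Numerically: ≈ 145.1364.
(This is only a lower bound; the true E[α(G)] may be larger.)

E[α(G)] ≥ 3193/22 ≈ 145.1364.


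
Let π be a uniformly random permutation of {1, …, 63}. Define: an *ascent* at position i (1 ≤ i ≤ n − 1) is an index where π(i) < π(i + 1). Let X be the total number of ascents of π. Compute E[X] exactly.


Write X = Σ X_I over i = 1, …, 62, with X_I the indicator of one ascent.
There are 62 indicators.
For each fixed i, the pair (π(i), π(i+1)) is a uniformly random ordered pair of distinct values from {1, …, 63}; by symmetry P[π(i) < π(i+1)] = 1/2.
By linearity: E[X] = 62 · (1/2) = (63 − 1) · (1/2) = 31 ≈ 31.00000.

E[X] = 31 = 31.00000.


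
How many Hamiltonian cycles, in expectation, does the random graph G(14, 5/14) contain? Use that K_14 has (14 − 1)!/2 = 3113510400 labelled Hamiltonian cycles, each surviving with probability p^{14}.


K_14 has (14 − 1)!/2 = 3113510400 labelled Hamiltonian cycles.
For each such Hamiltonian cycle H, let X_H = 1 if all 14 edges of H are present in G. Then P[X_H = 1] = p^{14} = (5/14)^{14} = 6103515625/11112006825558016.
By linearity of expectation: E[X] = Σ_H E[X_H] = 3113510400 · p^{14} = 3113510400 · 6103515625/11112006825558016 = 5302276611328125/3100448333024.
Numerically: E[X] ≈ 1.71e+03.

E[X] = 3113510400 · (5/14)^{14} = 5302276611328125/3100448333024 ≈ 1.71e+03.


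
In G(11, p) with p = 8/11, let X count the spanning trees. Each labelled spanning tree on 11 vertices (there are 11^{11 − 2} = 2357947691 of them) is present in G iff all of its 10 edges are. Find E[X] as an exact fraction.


K_11 has 11^{11 − 2} = 2357947691 labelled spanning trees.
For each such spanning tree H, let X_H = 1 if all 10 edges of H are present in G. Then P[X_H = 1] = p^{10} = (8/11)^{10} = 1073741824/25937424601.
Summing the indicators: E[X] = Σ_H E[X_H] = 2357947691 · p^{10} = 2357947691 · 1073741824/25937424601 = 1073741824/11.
Numerically: E[X] ≈ 9.76e+07.

E[X] = 2357947691 · (8/11)^{10} = 1073741824/11 ≈ 9.76e+07.


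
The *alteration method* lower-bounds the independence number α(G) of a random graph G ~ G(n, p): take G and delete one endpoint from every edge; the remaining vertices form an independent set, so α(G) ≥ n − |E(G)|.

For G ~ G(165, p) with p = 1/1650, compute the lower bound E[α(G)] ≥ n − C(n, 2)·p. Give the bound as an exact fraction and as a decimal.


E[|E(G)|] = C(165, 2)·p = 13530 · (1/1650) = 41/5.
E[α(G)] ≥ n − E[|E(G)|] = 165 − 41/5 = 784/5.
Numerically: ≈ 156.800.
(This is only a lower bound; the true E[α(G)] may be larger.)

E[α(G)] ≥ 784/5 ≈ 156.800.


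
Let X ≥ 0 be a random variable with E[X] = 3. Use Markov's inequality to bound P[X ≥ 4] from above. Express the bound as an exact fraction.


μ = E[X] = 3, a = 4.
Markov: P[X ≥ 4] ≤ μ/a = (3)/4 = 3/4.
Numerically: ≈ 0.750000.
(Since a = 4 > μ = 3.000000, the bound 3/4 is < 1 and informative.)

P[X ≥ 4] ≤ 3/4 ≈ 0.750000.


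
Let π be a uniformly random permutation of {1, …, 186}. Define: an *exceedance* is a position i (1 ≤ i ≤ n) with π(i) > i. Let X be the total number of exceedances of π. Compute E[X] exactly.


Write X = Σ_{i=1}^{186} X_i, where X_i = 1_{π(i) > i}.
For each fixed i, π(i) is uniform over {1, …, 186} (marginal of a uniform permutation), so P[π(i) > i] = (n − i)/n. Summing: Σ_{i=1}^{186} (n − i)/n = (0 + 1 + … + 185)/186 = 186(186 − 1)/(2·186) = (186 − 1)/2.
Hence E[X] = Σ_{i=1}^{186} (186 − i)/186 = 185/2 ≈ 92.5000.

E[X] = 185/2 = 92.5000.


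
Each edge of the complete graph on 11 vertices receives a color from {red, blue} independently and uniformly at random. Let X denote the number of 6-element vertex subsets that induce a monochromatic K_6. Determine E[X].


Let X = Σ_S X_S over the C(11, 6) = 462 subsets S of size 6, where X_S = 1 if the K_6 on S is monochromatic.
For a fixed S, the K_6 on S has C(6, 2) = 15 edges. P[all 15 edges red] = (1/2)^15, and likewise for blue, so P[monochromatic] = 2·(1/2)^15 = 2^{1 − 15} = 1/16384.
Summing: E[X] = C(11, 6) · 2^{1 − 15} = 462 · 1/16384 = 231/8192.
Numerically: E[X] ≈ 0.028.

E[X] = C(11,6)·2^(1−C(6,2)) = 231/8192 ≈ 0.028.


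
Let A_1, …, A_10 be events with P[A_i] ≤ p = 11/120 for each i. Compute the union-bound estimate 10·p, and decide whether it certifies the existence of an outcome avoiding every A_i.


Union bound: P[∪_{i=1}^{10} A_i] ≤ Σ_i P[A_i] ≤ 10·p = 10·(11/120) = 11/12.
Numerically: 11/12 ≈ 0.916667.
Is 11/12 < 1? YES.
Since P[∪ A_i] ≤ 11/12 < 1, the complement has P[∩ A_i^c] ≥ 1 − 11/12 = 1/12 > 0, so some outcome avoids every A_i.

10·p = 11/12 ≈ 0.916667; existence CERTIFIED by the union bound.


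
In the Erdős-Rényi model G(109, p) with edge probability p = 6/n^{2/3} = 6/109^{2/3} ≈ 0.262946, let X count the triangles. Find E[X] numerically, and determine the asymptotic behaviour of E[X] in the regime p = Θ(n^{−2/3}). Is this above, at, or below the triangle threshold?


Number of potential triangles: C(109, 3) = 209934.
Each occurs with probability p³ ≈ (0.262946)³ ≈ 1.81802879e-02.
By linearity: E[X] = C(109, 3)·p³ ≈ 209934 · 1.81802879e-02 ≈ 3816.660550.
Since α = 2/3 < 1, p = c/n^{2/3} ≫ 1/n is above the triangle threshold p ~ 1/n. Asymptotically E[X] ~ (c³/6)·n^{3(1−α)} = (6³/6)·n^{1} → ∞; triangles are abundant w.h.p.

E[X] ≈ 3816.660550; in regime p = Θ(1/n^{2/3}) E[X] diverges (above the triangle threshold p ~ 1/n).


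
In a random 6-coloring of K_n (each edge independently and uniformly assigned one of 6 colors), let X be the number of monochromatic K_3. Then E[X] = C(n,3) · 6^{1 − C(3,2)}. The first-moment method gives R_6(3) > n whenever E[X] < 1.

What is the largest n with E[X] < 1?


We need C(n, 3) · 6^{1 − 3} < 1, i.e. C(n, 3) < 6^{3 − 1} = 36.
Check values of n near the boundary:
  n = 3: C(3, 3) = 1; 1 < 36? YES
  n = 4: C(4, 3) = 4; 4 < 36? YES
  n = 5: C(5, 3) = 10; 10 < 36? YES
  n = 6: C(6, 3) = 20; 20 < 36? YES
  n = 7: C(7, 3) = 35; 35 < 36? YES
  n = 8: C(8, 3) = 56; 56 < 36? NO
  n = 9: C(9, 3) = 84; 84 < 36? NO
The largest n with C(n, 3) < 36 is n = 7 (where E[X] = 35/36 ≈ 0.9722222). Hence R_6(3) > 7, i.e. R_6(3) ≥ 8.

Largest n = 7; hence R_6(3) > 7.


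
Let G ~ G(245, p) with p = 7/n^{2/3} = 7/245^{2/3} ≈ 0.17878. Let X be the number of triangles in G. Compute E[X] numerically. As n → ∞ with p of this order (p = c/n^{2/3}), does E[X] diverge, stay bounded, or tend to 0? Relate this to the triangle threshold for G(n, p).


Number of potential triangles: C(245, 3) = 2421090.
Each occurs with probability p³ ≈ (0.17878)³ ≈ 5.7142857e-03.
By linearity: E[X] = C(245, 3)·p³ ≈ 2421090 · 5.7142857e-03 ≈ 13834.80000.
Since α = 2/3 < 1, p = c/n^{2/3} ≫ 1/n is above the triangle threshold p ~ 1/n. Asymptotically E[X] ~ (c³/6)·n^{3(1−α)} = (7³/6)·n^{1} → ∞; triangles are abundant w.h.p.

E[X] ≈ 13834.80000; in regime p = Θ(1/n^{2/3}) E[X] diverges (above the triangle threshold p ~ 1/n).


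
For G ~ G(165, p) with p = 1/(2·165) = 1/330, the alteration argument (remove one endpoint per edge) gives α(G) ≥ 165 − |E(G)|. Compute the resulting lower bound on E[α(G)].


E[|E(G)|] = C(165, 2)·p = 13530 · (1/330) = 41.
E[α(G)] ≥ n − E[|E(G)|] = 165 − 41 = 124.
Numerically: ≈ 124.0000.
(This is only a lower bound; the true E[α(G)] may be larger.)

E[α(G)] ≥ 124 ≈ 124.0000.


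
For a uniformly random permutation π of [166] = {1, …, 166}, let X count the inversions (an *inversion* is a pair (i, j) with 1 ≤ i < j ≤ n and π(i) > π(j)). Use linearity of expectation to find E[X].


Write X = Σ X_I over the C(166, 2) = 13695 pairs i < j, with X_I the indicator of one inversion.
There are 13695 indicators.
For each fixed pair i < j, the values π(i) and π(j) are two distinct elements of {1, …, 166} in uniformly random order; by symmetry P[π(i) > π(j)] = 1/2.
By linearity: E[X] = 13695 · (1/2) = C(166, 2) · (1/2) = 13695/2 = 13695/2 ≈ 6847.500000.

E[X] = 13695/2 = 6847.500000.


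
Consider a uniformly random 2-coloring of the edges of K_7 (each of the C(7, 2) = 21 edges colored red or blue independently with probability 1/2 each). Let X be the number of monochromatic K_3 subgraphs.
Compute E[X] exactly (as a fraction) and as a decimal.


Let X = Σ_S X_S over the C(7, 3) = 35 subsets S of size 3, where X_S = 1 if the K_3 on S is monochromatic.
For a fixed S, the K_3 on S has C(3, 2) = 3 edges. P[all 3 edges red] = (1/2)^3, and likewise for blue, so P[monochromatic] = 2·(1/2)^3 = 2^{1 − 3} = 1/4.
Summing: E[X] = C(7, 3) · 2^{1 − 3} = 35 · 1/4 = 35/4.
Numerically: E[X] ≈ 8.750000.

E[X] = C(7,3)·2^(1−C(3,2)) = 35/4 ≈ 8.750000.


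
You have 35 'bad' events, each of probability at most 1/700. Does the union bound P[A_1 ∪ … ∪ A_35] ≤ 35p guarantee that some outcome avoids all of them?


Union bound: P[∪_{i=1}^{35} A_i] ≤ Σ_i P[A_i] ≤ 35·p = 35·(1/700) = 1/20.
Numerically: 1/20 ≈ 0.0500.
Is 1/20 < 1? YES.
Since P[∪ A_i] ≤ 1/20 < 1, the complement has P[∩ A_i^c] ≥ 1 − 1/20 = 19/20 > 0, so some outcome avoids every A_i.

35·p = 1/20 ≈ 0.0500; existence CERTIFIED by the union bound.


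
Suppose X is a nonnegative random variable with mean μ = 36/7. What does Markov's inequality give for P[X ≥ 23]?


μ = E[X] = 36/7, a = 23.
Markov: P[X ≥ 23] ≤ μ/a = (36/7)/23 = 36/161.
Numerically: ≈ 0.2236.
(Since a = 23 > μ = 5.1429, the bound 36/161 is < 1 and informative.)

P[X ≥ 23] ≤ 36/161 ≈ 0.2236.


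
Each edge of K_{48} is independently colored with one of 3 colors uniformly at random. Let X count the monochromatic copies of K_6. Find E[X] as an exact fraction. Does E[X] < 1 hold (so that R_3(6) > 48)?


E[X] = C(48, 6) · 3^{1 − 15} = 12271512 · 3^{−14} = 12271512/4782969.
As a reduced fraction: E[X] = 4090504/1594323 ≈ 2.5656683.
Is E[X] < 1? NO.
Since E[X] ≥ 1, the first-moment bound is inconclusive at n = 48; it does NOT by itself certify R_3(6) > 48.

E[X] = 4090504/1594323 ≈ 2.5656683; E[X] ≥ 1; first-moment method inconclusive here.


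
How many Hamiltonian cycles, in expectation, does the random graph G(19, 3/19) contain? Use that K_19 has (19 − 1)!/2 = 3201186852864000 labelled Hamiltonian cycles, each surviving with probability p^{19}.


K_19 has (19 − 1)!/2 = 3201186852864000 labelled Hamiltonian cycles.
For each such Hamiltonian cycle H, let X_H = 1 if all 19 edges of H are present in G. Then P[X_H = 1] = p^{19} = (3/19)^{19} = 1162261467/1978419655660313589123979.
By linearity of expectation: E[X] = Σ_H E[X_H] = 3201186852864000 · p^{19} = 3201186852864000 · 1162261467/1978419655660313589123979 = 3720616127750825791488000/1978419655660313589123979.
Numerically: E[X] ≈ 1.8806.

E[X] = 3201186852864000 · (3/19)^{19} = 3720616127750825791488000/1978419655660313589123979 ≈ 1.8806.


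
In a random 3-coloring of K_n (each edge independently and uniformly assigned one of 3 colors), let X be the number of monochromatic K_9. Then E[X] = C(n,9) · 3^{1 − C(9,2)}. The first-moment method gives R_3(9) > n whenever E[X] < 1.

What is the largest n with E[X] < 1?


We need C(n, 9) · 3^{1 − 36} < 1, i.e. C(n, 9) < 3^{36 − 1} = 50031545098999707.
Check values of n near the boundary:
  n = 297: C(297, 9) = 43842345008337645; 43842345008337645 < 50031545098999707? YES
  n = 298: C(298, 9) = 45207677551849890; 45207677551849890 < 50031545098999707? YES
  n = 299: C(299, 9) = 46610674441390059; 46610674441390059 < 50031545098999707? YES
  n = 300: C(300, 9) = 48052241692154700; 48052241692154700 < 50031545098999707? YES
  n = 301: C(301, 9) = 49533303936090975; 49533303936090975 < 50031545098999707? YES
  n = 302: C(302, 9) = 51054804739588650; 51054804739588650 < 50031545098999707? NO
The largest n with C(n, 9) < 50031545098999707 is n = 301 (where E[X] = 16511101312030325/16677181699666569 ≈ 0.99004). Hence R_3(9) > 301, i.e. R_3(9) ≥ 302.

Largest n = 301; hence R_3(9) > 301.
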